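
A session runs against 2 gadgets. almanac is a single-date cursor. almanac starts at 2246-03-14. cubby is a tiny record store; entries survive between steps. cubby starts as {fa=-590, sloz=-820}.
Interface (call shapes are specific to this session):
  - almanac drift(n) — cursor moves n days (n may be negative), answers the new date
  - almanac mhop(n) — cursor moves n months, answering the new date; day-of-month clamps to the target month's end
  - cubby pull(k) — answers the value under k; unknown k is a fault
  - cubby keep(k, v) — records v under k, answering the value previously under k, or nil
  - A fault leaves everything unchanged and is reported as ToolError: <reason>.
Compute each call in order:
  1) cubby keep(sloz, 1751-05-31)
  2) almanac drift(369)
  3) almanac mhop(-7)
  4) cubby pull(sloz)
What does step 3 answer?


Answer: 2246-08-18

Derivation:
Using cubby keep(k→sloz, v→1751-05-31), and see -820.
I call almanac drift(n→369), and observe 2247-03-18.
Next I call almanac mhop(n→-7), which returns 2246-08-18.
Using cubby pull(k→sloz), which returns 1751-05-31.


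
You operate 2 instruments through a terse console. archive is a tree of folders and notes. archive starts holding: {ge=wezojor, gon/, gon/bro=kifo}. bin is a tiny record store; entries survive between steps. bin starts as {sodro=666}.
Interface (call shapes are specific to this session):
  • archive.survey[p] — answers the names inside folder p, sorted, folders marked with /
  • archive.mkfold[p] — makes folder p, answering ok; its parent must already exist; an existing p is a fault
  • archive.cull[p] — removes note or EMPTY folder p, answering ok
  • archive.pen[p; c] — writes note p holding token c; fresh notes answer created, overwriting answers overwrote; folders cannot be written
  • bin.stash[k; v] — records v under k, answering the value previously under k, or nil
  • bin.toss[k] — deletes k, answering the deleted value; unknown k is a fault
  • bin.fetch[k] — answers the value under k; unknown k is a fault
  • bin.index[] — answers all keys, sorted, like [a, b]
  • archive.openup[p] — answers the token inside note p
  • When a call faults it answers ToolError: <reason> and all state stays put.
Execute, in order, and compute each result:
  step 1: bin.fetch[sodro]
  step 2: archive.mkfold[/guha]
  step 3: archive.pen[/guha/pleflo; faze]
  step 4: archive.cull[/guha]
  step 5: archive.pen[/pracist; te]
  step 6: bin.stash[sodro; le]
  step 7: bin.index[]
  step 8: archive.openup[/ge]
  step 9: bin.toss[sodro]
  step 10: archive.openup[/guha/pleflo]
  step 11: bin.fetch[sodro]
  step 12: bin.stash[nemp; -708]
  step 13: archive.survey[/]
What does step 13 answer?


→ fetch(sodro)
← 666
→ mkfold(/guha)
← ok
→ pen(/guha/pleflo, faze)
← created
→ cull(/guha)
← ToolError: not empty
→ pen(/pracist, te)
← created
→ stash(sodro, le)
← 666
→ index()
← [sodro]
→ openup(/ge)
← wezojor
→ toss(sodro)
← le
→ openup(/guha/pleflo)
← faze
→ fetch(sodro)
← ToolError: no such key sodro
→ stash(nemp, -708)
← nil
→ survey(/)
← [ge, gon/, guha/, pracist]

Answer: [ge, gon/, guha/, pracist]


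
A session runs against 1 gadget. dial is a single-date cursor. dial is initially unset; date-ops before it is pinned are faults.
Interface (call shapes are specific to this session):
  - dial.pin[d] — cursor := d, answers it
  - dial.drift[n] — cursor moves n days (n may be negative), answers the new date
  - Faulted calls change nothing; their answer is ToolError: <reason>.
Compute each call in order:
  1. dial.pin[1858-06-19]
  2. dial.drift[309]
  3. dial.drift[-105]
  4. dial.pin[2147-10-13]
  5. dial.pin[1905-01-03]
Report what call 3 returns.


Answer: 1859-01-09

Derivation:
# pin(d='1858-06-19') == 1858-06-19
# drift(n='309') == 1859-04-24
# drift(n='-105') == 1859-01-09
# pin(d='2147-10-13') == 2147-10-13
# pin(d='1905-01-03') == 1905-01-03


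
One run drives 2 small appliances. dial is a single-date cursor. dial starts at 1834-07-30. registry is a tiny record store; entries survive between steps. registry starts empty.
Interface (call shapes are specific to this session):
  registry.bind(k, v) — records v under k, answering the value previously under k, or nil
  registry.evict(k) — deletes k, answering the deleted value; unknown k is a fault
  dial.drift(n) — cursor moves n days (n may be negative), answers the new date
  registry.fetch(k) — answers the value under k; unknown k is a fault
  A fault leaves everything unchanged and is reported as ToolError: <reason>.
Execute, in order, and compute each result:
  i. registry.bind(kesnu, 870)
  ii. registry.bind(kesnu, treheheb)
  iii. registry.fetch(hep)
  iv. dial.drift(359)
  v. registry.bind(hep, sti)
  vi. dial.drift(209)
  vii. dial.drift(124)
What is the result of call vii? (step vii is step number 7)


>> bind(k=kesnu, v=870)
<< nil
>> bind(k=kesnu, v=treheheb)
<< 870
>> fetch(k=hep)
<< ToolError: no such key hep
>> drift(n=359)
<< 1835-07-24
>> bind(k=hep, v=sti)
<< nil
>> drift(n=209)
<< 1836-02-18
>> drift(n=124)
<< 1836-06-21

Answer: 1836-06-21


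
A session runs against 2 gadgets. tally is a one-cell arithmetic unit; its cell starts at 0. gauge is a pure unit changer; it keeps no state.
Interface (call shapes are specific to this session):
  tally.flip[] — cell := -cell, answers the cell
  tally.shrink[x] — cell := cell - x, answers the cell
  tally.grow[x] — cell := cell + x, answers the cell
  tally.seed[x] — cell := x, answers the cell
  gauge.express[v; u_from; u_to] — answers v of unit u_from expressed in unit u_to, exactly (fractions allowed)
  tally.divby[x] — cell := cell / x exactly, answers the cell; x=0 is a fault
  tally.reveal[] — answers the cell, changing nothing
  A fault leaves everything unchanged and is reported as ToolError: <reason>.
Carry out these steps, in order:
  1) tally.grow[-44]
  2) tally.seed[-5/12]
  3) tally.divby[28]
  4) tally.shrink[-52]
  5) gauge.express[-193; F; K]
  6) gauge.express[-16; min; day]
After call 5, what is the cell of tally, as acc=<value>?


CALL tally.grow[x='-44']
RET  -44
CALL tally.seed[x='-5/12']
RET  -5/12
CALL tally.divby[x='28']
RET  -5/336
CALL tally.shrink[x='-52']
RET  17467/336
CALL gauge.express[v='-193'; u_from='F'; u_to='K']
RET  2963/20
CALL gauge.express[v='-16'; u_from='min'; u_to='day']
RET  -1/90

Answer: acc=17467/336


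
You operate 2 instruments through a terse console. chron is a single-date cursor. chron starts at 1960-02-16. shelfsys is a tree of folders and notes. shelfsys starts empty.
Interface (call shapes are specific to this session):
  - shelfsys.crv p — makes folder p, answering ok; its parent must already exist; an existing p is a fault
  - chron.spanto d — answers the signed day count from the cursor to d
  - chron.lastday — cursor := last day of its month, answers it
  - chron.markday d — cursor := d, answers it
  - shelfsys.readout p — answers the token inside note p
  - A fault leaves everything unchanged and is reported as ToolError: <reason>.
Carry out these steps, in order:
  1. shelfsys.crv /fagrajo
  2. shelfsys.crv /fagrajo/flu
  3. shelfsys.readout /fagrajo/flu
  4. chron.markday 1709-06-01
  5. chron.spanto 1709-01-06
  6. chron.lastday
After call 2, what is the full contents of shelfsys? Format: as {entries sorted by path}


Answer: {fagrajo/, fagrajo/flu/}

Derivation:
! shelfsys.crv(p→/fagrajo) == ok
! shelfsys.crv(p→/fagrajo/flu) == ok
! shelfsys.readout(p→/fagrajo/flu) == ToolError: is a directory
! chron.markday(d→1709-06-01) == 1709-06-01
! chron.spanto(d→1709-01-06) == -146
! chron.lastday() == 1709-06-30


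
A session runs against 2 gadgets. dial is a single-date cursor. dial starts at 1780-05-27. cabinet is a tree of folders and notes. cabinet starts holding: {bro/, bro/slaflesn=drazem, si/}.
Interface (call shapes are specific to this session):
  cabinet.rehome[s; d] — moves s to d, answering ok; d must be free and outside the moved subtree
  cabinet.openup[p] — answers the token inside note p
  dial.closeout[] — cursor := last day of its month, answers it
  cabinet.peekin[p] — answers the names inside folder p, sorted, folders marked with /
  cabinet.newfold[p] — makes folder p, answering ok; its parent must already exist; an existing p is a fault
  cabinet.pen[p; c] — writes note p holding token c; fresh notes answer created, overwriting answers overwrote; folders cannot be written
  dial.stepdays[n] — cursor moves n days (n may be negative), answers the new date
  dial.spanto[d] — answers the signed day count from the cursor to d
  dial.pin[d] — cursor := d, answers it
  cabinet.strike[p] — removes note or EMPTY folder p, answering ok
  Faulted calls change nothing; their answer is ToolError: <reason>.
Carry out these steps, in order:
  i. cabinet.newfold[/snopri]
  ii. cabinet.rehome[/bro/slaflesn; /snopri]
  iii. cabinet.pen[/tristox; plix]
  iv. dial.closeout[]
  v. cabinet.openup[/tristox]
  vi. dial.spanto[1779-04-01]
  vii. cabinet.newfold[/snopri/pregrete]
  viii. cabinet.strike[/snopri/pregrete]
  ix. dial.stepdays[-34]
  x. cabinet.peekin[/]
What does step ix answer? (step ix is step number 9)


>>> cabinet.newfold p='/snopri'
  ok
>>> cabinet.rehome s='/bro/slaflesn' d='/snopri'
  ToolError: exists
>>> cabinet.pen p='/tristox' c='plix'
  created
>>> dial.closeout
  1780-05-31
>>> cabinet.openup p='/tristox'
  plix
>>> dial.spanto d='1779-04-01'
  -426
>>> cabinet.newfold p='/snopri/pregrete'
  ok
>>> cabinet.strike p='/snopri/pregrete'
  ok
>>> dial.stepdays n='-34'
  1780-04-27
>>> cabinet.peekin p='/'
  [bro/, si/, snopri/, tristox]

Answer: 1780-04-27


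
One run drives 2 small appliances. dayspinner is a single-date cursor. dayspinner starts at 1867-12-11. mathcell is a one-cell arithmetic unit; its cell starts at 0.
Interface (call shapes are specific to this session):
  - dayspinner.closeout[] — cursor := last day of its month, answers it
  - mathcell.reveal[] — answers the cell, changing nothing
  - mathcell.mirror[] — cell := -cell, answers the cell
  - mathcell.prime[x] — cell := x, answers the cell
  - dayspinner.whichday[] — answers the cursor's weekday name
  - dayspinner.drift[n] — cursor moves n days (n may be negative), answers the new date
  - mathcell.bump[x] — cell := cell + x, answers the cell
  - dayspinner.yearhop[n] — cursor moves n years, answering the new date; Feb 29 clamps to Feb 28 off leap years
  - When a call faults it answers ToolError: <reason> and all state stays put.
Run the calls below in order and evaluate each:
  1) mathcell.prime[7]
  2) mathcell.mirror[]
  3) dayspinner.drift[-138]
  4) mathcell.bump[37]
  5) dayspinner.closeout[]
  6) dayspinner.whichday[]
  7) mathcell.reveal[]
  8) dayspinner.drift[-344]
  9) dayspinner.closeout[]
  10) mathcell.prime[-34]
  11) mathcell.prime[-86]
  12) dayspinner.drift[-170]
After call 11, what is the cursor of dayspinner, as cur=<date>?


Answer: cur=1866-08-31

Derivation:
# mathcell.prime(x=7) => 7
# mathcell.mirror() => -7
# dayspinner.drift(n=-138) => 1867-07-26
# mathcell.bump(x=37) => 30
# dayspinner.closeout() => 1867-07-31
# dayspinner.whichday() => Wednesday
# mathcell.reveal() => 30
# dayspinner.drift(n=-344) => 1866-08-21
# dayspinner.closeout() => 1866-08-31
# mathcell.prime(x=-34) => -34
# mathcell.prime(x=-86) => -86
# dayspinner.drift(n=-170) => 1866-03-14


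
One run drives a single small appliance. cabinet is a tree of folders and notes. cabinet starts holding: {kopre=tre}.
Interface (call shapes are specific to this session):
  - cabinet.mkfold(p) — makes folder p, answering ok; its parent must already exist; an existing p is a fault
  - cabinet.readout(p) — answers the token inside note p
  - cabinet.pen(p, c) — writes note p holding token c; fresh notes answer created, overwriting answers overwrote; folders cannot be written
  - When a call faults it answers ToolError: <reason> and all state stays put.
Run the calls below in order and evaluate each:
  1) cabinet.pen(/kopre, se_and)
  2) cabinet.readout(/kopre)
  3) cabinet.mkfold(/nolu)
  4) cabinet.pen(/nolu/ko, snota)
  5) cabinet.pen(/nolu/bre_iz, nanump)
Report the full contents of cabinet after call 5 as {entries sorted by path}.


Answer: {kopre=se_and, nolu/, nolu/bre_iz=nanump, nolu/ko=snota}

Derivation:
Step: cabinet.pen[p='/kopre'; c='se_and']
Result: overwrote
Step: cabinet.readout[p='/kopre']
Result: se_and
Step: cabinet.mkfold[p='/nolu']
Result: ok
Step: cabinet.pen[p='/nolu/ko'; c='snota']
Result: created
Step: cabinet.pen[p='/nolu/bre_iz'; c='nanump']
Result: created


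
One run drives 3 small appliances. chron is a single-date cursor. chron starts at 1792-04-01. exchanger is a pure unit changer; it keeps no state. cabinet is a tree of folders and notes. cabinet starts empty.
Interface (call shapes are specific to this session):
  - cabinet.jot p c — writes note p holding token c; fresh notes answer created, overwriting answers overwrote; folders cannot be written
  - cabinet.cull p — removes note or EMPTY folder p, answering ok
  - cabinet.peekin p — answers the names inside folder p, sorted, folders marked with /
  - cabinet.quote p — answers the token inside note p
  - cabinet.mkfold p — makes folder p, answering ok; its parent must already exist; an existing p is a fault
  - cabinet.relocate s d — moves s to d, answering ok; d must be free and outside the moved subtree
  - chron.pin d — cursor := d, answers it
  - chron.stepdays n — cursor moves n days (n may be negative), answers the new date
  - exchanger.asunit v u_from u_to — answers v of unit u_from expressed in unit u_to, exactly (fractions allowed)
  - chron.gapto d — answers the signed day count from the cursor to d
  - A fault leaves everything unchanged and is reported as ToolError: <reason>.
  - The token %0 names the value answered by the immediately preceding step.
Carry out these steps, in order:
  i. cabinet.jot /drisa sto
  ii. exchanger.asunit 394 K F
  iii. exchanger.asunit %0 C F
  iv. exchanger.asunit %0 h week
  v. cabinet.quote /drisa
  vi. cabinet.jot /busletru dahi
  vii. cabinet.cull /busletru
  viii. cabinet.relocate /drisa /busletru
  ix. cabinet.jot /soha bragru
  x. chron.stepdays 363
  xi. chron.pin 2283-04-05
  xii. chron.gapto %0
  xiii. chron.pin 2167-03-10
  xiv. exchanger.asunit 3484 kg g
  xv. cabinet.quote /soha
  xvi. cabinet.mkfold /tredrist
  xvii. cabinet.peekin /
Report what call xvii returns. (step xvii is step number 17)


Answer: [busletru, soha, tredrist/]

Derivation:
# 1. cabinet.jot(p: /drisa, c: sto) == created
# 2. exchanger.asunit(v: 394, u_from: K, u_to: F) == 24953/100
# 3. exchanger.asunit(v: %0, u_from: C, u_to: F) == 240577/500
# 4. exchanger.asunit(v: %0, u_from: h, u_to: week) == 240577/84000
# 5. cabinet.quote(p: /drisa) == sto
# 6. cabinet.jot(p: /busletru, c: dahi) == created
# 7. cabinet.cull(p: /busletru) == ok
# 8. cabinet.relocate(s: /drisa, d: /busletru) == ok
# 9. cabinet.jot(p: /soha, c: bragru) == created
# 10. chron.stepdays(n: 363) == 1793-03-30
# 11. chron.pin(d: 2283-04-05) == 2283-04-05
# 12. chron.gapto(d: %0) == 0
# 13. chron.pin(d: 2167-03-10) == 2167-03-10
# 14. exchanger.asunit(v: 3484, u_from: kg, u_to: g) == 3484000
# 15. cabinet.quote(p: /soha) == bragru
# 16. cabinet.mkfold(p: /tredrist) == ok
# 17. cabinet.peekin(p: /) == [busletru, soha, tredrist/]


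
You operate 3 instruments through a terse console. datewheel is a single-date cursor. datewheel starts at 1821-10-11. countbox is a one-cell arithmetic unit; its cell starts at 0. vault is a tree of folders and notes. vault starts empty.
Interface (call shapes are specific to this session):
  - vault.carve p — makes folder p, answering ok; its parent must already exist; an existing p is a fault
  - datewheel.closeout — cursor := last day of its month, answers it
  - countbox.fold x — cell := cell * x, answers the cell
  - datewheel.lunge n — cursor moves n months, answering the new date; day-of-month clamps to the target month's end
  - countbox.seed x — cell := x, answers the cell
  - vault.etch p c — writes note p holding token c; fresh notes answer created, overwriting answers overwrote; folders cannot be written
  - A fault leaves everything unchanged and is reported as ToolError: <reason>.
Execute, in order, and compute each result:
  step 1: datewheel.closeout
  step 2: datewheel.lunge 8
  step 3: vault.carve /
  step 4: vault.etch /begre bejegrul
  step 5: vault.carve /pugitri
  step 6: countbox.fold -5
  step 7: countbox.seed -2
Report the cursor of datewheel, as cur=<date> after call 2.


[in] datewheel.closeout
  1821-10-31
[in] datewheel.lunge n='8'
  1822-06-30
[in] vault.carve p='/'
  ToolError: exists
[in] vault.etch p='/begre' c='bejegrul'
  created
[in] vault.carve p='/pugitri'
  ok
[in] countbox.fold x='-5'
  0
[in] countbox.seed x='-2'
  -2

Answer: cur=1822-06-30


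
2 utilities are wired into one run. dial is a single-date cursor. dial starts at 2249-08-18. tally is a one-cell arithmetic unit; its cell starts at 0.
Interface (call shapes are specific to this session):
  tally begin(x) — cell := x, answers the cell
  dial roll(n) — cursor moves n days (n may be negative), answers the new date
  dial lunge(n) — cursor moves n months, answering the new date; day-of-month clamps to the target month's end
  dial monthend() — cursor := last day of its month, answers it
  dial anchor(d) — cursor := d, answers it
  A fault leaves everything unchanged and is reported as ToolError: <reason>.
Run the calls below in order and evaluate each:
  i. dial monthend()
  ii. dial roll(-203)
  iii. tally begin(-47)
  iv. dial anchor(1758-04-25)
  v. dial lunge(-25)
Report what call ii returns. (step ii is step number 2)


Answer: 2249-02-09

Derivation:
I invoke dial monthend(), yielding 2249-08-31.
Calling dial roll with n→-203, and get 2249-02-09.
Invoking tally begin with x→-47, which returns -47.
I invoke dial anchor with d→1758-04-25, and get 1758-04-25.
I run dial lunge with n→-25, — result: 1756-03-25.


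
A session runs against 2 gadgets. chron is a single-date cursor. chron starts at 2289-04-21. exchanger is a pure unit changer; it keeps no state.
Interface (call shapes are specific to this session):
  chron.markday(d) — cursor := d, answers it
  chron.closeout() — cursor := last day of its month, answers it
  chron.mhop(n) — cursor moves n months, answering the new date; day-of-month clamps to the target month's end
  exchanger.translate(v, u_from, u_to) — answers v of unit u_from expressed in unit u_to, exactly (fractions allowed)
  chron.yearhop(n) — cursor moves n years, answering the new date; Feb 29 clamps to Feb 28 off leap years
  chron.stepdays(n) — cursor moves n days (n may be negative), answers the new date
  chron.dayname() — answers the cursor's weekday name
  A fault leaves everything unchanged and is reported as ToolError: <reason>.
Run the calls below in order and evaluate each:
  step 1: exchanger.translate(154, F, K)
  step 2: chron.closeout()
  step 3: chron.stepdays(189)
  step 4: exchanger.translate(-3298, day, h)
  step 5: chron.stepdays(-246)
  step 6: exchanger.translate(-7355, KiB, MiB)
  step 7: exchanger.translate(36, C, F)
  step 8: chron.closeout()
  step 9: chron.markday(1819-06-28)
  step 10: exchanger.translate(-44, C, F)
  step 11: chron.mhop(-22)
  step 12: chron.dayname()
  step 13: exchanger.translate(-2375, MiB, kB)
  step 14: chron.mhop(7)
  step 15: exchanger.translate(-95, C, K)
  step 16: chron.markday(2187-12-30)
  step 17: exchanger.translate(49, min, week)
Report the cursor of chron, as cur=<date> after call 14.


Answer: cur=1818-03-28

Derivation:
·→ exchanger.translate(154, F, K)
·← 61367/180
·→ chron.closeout()
·← 2289-04-30
·→ chron.stepdays(189)
·← 2289-11-05
·→ exchanger.translate(-3298, day, h)
·← -79152
·→ chron.stepdays(-246)
·← 2289-03-04
·→ exchanger.translate(-7355, KiB, MiB)
·← -7355/1024
·→ exchanger.translate(36, C, F)
·← 484/5
·→ chron.closeout()
·← 2289-03-31
·→ chron.markday(1819-06-28)
·← 1819-06-28
·→ exchanger.translate(-44, C, F)
·← -236/5
·→ chron.mhop(-22)
·← 1817-08-28
·→ chron.dayname()
·← Thursday
·→ exchanger.translate(-2375, MiB, kB)
·← -2490368
·→ chron.mhop(7)
·← 1818-03-28
·→ exchanger.translate(-95, C, K)
·← 3563/20
·→ chron.markday(2187-12-30)
·← 2187-12-30
·→ exchanger.translate(49, min, week)
·← 7/1440


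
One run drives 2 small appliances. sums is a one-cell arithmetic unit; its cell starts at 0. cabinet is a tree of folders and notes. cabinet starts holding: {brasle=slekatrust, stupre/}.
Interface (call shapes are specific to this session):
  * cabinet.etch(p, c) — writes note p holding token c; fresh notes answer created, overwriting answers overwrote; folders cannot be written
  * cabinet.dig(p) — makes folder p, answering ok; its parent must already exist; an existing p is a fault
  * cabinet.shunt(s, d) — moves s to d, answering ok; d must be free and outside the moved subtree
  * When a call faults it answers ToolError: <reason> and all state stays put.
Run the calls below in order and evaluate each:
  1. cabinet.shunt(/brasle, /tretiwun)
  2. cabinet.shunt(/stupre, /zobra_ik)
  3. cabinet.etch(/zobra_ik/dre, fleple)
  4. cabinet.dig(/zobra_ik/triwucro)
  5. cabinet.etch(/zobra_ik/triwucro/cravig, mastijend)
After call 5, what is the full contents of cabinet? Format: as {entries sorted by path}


# 1. shunt(/brasle, /tretiwun) : ok
# 2. shunt(/stupre, /zobra_ik) : ok
# 3. etch(/zobra_ik/dre, fleple) : created
# 4. dig(/zobra_ik/triwucro) : ok
# 5. etch(/zobra_ik/triwucro/cravig, mastijend) : created

Answer: {tretiwun=slekatrust, zobra_ik/, zobra_ik/dre=fleple, zobra_ik/triwucro/, zobra_ik/triwucro/cravig=mastijend}


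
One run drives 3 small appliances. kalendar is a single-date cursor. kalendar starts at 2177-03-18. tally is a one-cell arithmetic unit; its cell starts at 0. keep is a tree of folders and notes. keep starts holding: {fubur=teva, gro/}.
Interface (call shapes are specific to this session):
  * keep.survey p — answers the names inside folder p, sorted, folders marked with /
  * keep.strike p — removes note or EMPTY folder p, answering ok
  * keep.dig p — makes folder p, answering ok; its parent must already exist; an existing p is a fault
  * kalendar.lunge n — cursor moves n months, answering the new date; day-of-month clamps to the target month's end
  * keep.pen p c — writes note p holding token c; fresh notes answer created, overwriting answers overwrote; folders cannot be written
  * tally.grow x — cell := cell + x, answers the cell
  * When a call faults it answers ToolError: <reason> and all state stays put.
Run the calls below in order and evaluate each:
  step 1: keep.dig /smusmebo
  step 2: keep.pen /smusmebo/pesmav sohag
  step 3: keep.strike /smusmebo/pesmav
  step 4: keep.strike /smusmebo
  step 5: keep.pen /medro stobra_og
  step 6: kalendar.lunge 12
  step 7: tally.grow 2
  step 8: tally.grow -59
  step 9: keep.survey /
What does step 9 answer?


Do: dig[p='/smusmebo']
See: ok
Do: pen[p='/smusmebo/pesmav'; c='sohag']
See: created
Do: strike[p='/smusmebo/pesmav']
See: ok
Do: strike[p='/smusmebo']
See: ok
Do: pen[p='/medro'; c='stobra_og']
See: created
Do: lunge[n='12']
See: 2178-03-18
Do: grow[x='2']
See: 2
Do: grow[x='-59']
See: -57
Do: survey[p='/']
See: [fubur, gro/, medro]

Answer: [fubur, gro/, medro]


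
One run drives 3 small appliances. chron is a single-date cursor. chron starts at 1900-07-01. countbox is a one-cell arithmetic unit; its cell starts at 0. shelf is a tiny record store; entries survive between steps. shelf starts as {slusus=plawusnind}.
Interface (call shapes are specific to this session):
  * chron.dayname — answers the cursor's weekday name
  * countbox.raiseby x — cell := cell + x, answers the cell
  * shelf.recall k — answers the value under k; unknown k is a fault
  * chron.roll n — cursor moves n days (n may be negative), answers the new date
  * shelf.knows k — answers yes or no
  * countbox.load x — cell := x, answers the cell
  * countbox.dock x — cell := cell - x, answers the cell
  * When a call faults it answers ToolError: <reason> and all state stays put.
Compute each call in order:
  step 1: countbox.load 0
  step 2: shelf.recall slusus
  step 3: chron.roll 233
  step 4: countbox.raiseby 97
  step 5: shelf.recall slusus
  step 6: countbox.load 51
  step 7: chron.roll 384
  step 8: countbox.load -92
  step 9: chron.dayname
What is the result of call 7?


CALL load[x=0]
RET  0
CALL recall[k=slusus]
RET  plawusnind
CALL roll[n=233]
RET  1901-02-19
CALL raiseby[x=97]
RET  97
CALL recall[k=slusus]
RET  plawusnind
CALL load[x=51]
RET  51
CALL roll[n=384]
RET  1902-03-10
CALL load[x=-92]
RET  -92
CALL dayname[]
RET  Monday

Answer: 1902-03-10


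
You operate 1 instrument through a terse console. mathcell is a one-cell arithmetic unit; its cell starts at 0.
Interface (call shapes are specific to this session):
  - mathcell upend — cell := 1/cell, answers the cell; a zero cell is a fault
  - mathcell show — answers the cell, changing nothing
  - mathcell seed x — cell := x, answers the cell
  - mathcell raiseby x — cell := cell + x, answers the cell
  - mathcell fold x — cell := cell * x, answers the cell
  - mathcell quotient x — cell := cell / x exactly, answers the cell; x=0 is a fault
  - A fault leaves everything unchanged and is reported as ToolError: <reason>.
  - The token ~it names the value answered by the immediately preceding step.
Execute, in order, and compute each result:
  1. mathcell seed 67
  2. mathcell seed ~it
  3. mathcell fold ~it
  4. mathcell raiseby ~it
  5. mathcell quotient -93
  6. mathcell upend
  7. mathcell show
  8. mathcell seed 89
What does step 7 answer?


Answer: -93/8978

Derivation:
# 1. mathcell seed(67) -> 67
# 2. mathcell seed(~it) -> 67
# 3. mathcell fold(~it) -> 4489
# 4. mathcell raiseby(~it) -> 8978
# 5. mathcell quotient(-93) -> -8978/93
# 6. mathcell upend() -> -93/8978
# 7. mathcell show() -> -93/8978
# 8. mathcell seed(89) -> 89


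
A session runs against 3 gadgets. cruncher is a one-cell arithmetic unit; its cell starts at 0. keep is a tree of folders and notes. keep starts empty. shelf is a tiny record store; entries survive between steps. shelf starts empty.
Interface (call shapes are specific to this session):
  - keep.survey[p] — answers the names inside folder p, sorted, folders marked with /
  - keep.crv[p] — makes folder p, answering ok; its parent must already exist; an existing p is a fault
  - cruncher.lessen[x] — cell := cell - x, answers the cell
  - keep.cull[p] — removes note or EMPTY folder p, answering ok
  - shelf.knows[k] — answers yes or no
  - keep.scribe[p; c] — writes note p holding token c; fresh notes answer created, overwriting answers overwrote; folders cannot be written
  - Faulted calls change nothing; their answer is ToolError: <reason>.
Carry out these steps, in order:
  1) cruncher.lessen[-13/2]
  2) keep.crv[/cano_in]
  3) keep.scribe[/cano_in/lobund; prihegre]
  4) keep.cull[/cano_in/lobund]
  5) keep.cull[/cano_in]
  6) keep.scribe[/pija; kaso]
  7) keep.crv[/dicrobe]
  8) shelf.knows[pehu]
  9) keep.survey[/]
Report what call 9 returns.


==> cruncher.lessen(x=-13/2)
<== 13/2
==> keep.crv(p=/cano_in)
<== ok
==> keep.scribe(p=/cano_in/lobund, c=prihegre)
<== created
==> keep.cull(p=/cano_in/lobund)
<== ok
==> keep.cull(p=/cano_in)
<== ok
==> keep.scribe(p=/pija, c=kaso)
<== created
==> keep.crv(p=/dicrobe)
<== ok
==> shelf.knows(k=pehu)
<== no
==> keep.survey(p=/)
<== [dicrobe/, pija]

Answer: [dicrobe/, pija]


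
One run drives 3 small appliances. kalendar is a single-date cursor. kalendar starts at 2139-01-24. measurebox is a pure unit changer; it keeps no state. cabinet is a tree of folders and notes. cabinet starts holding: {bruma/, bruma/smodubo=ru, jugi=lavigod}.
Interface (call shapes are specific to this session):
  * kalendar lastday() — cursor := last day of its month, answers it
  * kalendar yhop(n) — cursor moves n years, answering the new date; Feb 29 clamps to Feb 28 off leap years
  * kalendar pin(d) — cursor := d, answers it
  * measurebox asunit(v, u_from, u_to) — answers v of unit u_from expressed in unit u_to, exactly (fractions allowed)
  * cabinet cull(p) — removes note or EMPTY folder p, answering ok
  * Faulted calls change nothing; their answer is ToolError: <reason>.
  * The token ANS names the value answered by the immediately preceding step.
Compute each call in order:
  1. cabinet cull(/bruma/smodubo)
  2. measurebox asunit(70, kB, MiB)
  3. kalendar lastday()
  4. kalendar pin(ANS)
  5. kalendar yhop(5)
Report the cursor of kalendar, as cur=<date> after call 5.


Answer: cur=2144-01-31

Derivation:
[in] cabinet cull /bruma/smodubo
  ok
[in] measurebox asunit 70 kB MiB
  4375/65536
[in] kalendar lastday
  2139-01-31
[in] kalendar pin ANS
  2139-01-31
[in] kalendar yhop 5
  2144-01-31


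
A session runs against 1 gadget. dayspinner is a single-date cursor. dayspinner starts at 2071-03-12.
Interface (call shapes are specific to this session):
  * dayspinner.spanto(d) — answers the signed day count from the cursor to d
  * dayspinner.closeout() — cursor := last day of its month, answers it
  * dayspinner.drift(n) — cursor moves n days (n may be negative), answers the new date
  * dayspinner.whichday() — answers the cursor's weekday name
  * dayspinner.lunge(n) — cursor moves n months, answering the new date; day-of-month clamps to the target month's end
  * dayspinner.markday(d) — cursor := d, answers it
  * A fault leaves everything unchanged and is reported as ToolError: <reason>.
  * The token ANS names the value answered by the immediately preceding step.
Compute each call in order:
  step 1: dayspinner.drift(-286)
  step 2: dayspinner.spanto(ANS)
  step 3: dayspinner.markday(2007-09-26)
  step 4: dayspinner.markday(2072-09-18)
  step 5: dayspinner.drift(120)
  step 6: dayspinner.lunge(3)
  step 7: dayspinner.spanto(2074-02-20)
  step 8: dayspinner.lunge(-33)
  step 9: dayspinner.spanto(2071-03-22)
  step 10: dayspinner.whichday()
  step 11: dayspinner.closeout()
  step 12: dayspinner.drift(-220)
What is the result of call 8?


CALL drift[-286]
RET  2070-05-30
CALL spanto[ANS]
RET  0
CALL markday[2007-09-26]
RET  2007-09-26
CALL markday[2072-09-18]
RET  2072-09-18
CALL drift[120]
RET  2073-01-16
CALL lunge[3]
RET  2073-04-16
CALL spanto[2074-02-20]
RET  310
CALL lunge[-33]
RET  2070-07-16
CALL spanto[2071-03-22]
RET  249
CALL whichday[]
RET  Wednesday
CALL closeout[]
RET  2070-07-31
CALL drift[-220]
RET  2069-12-23

Answer: 2070-07-16


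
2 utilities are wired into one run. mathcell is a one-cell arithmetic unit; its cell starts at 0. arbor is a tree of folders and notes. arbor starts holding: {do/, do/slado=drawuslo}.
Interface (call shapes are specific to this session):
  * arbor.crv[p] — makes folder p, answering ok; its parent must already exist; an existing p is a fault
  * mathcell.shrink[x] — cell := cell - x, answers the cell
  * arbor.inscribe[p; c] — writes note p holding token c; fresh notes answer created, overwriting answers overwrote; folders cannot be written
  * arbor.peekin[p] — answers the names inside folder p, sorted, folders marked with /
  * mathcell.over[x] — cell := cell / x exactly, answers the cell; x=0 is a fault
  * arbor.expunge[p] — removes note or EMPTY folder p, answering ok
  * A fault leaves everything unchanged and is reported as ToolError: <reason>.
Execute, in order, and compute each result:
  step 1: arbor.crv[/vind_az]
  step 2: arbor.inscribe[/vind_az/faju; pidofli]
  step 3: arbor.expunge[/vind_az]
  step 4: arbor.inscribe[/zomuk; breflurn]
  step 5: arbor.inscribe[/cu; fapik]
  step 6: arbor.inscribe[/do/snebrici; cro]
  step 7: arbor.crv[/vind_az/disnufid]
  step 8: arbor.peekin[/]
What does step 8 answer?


Answer: [cu, do/, vind_az/, zomuk]

Derivation:
·→ crv(/vind_az)
·← ok
·→ inscribe(/vind_az/faju, pidofli)
·← created
·→ expunge(/vind_az)
·← ToolError: not empty
·→ inscribe(/zomuk, breflurn)
·← created
·→ inscribe(/cu, fapik)
·← created
·→ inscribe(/do/snebrici, cro)
·← created
·→ crv(/vind_az/disnufid)
·← ok
·→ peekin(/)
·← [cu, do/, vind_az/, zomuk]


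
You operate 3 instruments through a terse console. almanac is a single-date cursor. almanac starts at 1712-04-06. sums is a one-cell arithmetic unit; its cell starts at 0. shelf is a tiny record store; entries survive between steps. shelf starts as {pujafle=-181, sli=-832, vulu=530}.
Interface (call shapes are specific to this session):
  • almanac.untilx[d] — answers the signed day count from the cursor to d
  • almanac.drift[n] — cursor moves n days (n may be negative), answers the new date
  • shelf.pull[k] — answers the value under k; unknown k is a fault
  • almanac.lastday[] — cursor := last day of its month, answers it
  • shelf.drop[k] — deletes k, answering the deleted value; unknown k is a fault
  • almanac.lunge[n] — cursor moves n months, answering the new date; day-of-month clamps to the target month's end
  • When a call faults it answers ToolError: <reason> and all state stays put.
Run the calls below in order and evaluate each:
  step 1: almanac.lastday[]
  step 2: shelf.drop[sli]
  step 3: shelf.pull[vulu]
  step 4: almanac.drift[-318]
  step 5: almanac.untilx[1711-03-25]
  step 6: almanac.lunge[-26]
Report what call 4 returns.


Then lastday(), yielding 1712-04-30.
I try drop on sli, giving -832.
I invoke pull on vulu, and see 530.
Using drift on -318, → 1711-06-17.
Using untilx on 1711-03-25: -84.
I call lunge on -26, and see 1709-04-17.

Answer: 1711-06-17


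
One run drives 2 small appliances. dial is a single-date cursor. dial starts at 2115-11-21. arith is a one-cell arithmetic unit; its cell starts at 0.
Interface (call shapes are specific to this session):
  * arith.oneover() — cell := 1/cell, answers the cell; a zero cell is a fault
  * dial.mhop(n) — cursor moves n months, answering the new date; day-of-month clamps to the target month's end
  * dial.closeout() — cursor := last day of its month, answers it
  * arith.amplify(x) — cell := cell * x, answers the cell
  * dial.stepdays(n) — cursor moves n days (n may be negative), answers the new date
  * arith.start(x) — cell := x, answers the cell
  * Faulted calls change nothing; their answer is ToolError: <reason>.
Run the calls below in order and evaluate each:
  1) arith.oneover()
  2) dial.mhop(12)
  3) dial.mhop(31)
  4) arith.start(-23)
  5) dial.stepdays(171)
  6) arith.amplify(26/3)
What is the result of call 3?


Answer: 2119-06-21

Derivation:
~$ arith.oneover
= ToolError: reciprocal of zero
~$ dial.mhop 12
= 2116-11-21
~$ dial.mhop 31
= 2119-06-21
~$ arith.start -23
= -23
~$ dial.stepdays 171
= 2119-12-09
~$ arith.amplify 26/3
= -598/3


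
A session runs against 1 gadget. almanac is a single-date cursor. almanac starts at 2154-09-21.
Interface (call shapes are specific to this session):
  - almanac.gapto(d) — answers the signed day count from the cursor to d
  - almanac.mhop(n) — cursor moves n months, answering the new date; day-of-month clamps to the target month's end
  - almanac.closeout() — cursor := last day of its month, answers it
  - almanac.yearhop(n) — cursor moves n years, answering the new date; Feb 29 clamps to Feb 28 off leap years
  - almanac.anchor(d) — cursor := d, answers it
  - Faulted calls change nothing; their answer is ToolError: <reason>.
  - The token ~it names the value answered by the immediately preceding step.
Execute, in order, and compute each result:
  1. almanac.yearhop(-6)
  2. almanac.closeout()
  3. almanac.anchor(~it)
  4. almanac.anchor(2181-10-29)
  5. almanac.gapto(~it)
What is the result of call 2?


>> yearhop(n='-6')
<< 2148-09-21
>> closeout()
<< 2148-09-30
>> anchor(d='~it')
<< 2148-09-30
>> anchor(d='2181-10-29')
<< 2181-10-29
>> gapto(d='~it')
<< 0

Answer: 2148-09-30


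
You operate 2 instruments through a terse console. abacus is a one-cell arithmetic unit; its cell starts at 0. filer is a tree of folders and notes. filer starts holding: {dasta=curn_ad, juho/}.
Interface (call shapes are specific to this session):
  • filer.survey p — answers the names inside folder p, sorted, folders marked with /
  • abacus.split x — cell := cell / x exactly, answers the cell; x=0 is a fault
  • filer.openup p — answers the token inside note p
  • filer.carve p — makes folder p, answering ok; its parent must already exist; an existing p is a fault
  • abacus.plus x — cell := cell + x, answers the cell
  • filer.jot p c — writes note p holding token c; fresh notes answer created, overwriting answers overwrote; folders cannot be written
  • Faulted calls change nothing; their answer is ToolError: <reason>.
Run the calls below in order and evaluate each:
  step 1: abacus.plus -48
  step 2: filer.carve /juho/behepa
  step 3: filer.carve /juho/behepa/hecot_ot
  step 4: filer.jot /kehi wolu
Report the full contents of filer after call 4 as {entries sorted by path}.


Do: plus[x='-48']
See: -48
Do: carve[p='/juho/behepa']
See: ok
Do: carve[p='/juho/behepa/hecot_ot']
See: ok
Do: jot[p='/kehi'; c='wolu']
See: created

Answer: {dasta=curn_ad, juho/, juho/behepa/, juho/behepa/hecot_ot/, kehi=wolu}


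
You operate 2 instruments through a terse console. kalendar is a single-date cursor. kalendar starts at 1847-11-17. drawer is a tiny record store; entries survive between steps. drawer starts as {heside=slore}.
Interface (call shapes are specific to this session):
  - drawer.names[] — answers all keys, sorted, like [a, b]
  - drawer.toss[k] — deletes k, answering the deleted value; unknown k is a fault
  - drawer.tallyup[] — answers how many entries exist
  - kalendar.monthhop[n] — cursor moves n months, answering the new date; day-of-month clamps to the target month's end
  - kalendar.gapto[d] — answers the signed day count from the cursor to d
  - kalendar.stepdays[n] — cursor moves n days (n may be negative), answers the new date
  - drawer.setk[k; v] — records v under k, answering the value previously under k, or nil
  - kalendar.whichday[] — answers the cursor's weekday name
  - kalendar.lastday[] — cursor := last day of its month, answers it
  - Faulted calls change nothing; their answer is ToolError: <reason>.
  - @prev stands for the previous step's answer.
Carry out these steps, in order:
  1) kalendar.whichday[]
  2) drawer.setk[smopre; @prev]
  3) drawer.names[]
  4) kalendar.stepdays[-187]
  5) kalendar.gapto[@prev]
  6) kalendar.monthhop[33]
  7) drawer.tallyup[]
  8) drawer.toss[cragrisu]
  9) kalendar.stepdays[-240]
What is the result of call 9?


# kalendar.whichday() => Wednesday
# drawer.setk(k=smopre, v=@prev) => nil
# drawer.names() => [heside, smopre]
# kalendar.stepdays(n=-187) => 1847-05-14
# kalendar.gapto(d=@prev) => 0
# kalendar.monthhop(n=33) => 1850-02-14
# drawer.tallyup() => 2
# drawer.toss(k=cragrisu) => ToolError: no such key cragrisu
# kalendar.stepdays(n=-240) => 1849-06-19

Answer: 1849-06-19


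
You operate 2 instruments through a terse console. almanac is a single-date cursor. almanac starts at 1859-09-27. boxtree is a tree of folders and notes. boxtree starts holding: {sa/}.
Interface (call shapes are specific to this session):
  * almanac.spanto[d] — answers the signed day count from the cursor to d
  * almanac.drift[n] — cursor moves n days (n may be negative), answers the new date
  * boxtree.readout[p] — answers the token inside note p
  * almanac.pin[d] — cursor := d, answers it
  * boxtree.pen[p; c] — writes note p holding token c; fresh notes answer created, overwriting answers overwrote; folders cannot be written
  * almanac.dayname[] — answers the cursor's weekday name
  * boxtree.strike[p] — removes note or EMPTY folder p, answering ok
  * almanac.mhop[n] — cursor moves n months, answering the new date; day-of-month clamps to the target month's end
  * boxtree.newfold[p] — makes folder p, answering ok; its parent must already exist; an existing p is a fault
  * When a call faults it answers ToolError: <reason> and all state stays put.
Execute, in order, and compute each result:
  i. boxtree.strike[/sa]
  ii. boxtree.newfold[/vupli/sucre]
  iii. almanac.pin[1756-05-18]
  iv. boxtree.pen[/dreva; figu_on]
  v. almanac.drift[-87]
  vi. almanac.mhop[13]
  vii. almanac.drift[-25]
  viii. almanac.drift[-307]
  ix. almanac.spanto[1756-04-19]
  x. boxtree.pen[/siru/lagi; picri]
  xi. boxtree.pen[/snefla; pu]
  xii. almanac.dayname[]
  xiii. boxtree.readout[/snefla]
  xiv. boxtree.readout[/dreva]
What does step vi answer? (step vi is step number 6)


[in] strike p→/sa
= ok
[in] newfold p→/vupli/sucre
= ToolError: no parent
[in] pin d→1756-05-18
= 1756-05-18
[in] pen p→/dreva c→figu_on
= created
[in] drift n→-87
= 1756-02-21
[in] mhop n→13
= 1757-03-21
[in] drift n→-25
= 1757-02-24
[in] drift n→-307
= 1756-04-23
[in] spanto d→1756-04-19
= -4
[in] pen p→/siru/lagi c→picri
= ToolError: no parent
[in] pen p→/snefla c→pu
= created
[in] dayname
= Friday
[in] readout p→/snefla
= pu
[in] readout p→/dreva
= figu_on

Answer: 1757-03-21
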